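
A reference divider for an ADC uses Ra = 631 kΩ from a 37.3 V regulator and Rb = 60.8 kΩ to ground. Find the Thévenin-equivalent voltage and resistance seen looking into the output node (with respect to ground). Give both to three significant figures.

V_th is the open-circuit tap voltage: 37.3 × 60.8/(631 + 60.8) = 3.28 V.
With the supply zeroed, Ra and Rb appear in parallel from the tap: R_th = Ra‖Rb = (631 × 60.8)/691.8 = 55.5 kΩ.

V_th = 3.28 V, R_th = 55.5 kΩ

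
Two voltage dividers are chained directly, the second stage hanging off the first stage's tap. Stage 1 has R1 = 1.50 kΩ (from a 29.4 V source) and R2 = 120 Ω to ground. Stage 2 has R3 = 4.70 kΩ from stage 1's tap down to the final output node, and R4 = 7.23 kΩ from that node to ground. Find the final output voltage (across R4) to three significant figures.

V_out ≈ 1.31 V

Stage 2 presents R3+R4 = 11930 Ω as a load on stage 1's tap.
Stage 1's lower leg becomes R2‖(R3+R4) = 118.8 Ω, so V_mid = 29.4 × 118.8/1619 = 2.158 V.
Stage 2 is itself unloaded: V_out = V_mid × R4/(R3+R4) = 2.158 × 7230/11930 = 1.31 V.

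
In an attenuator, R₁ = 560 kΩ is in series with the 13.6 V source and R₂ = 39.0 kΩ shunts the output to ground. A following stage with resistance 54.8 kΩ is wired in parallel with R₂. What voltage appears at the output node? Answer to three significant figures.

The load sits in parallel with R₂: R₂‖R_L = (39.0 × 54.8) / (39.0 + 54.8) = 22.78 kΩ.
V_out = 13.6 × 22.78 / (560 + 22.78) = 13.6 × 22.78/582.8 = 0.532 V.

V_out ≈ 0.532 V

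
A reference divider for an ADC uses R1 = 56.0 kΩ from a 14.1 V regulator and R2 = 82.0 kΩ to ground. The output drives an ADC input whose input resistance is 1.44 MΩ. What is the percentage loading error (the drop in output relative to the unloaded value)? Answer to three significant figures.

2.26 %

The divider's output (Thévenin) resistance is R1‖R2 = 33.28 kΩ.
Fractional drop under load = R_th/(R_th + R_L) = 33.28 / (33.28 + 1440) = 0.02259.
So the output falls by 2.26 %.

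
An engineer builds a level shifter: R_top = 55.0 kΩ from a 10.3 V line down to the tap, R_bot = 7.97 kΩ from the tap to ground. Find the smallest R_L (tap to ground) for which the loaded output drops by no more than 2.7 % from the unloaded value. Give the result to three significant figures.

R_L(min) ≈ 251 kΩ

Output resistance R_th = R_top‖R_bot = (55.0 × 7.97)/62.97 = 6.961 kΩ.
The fractional drop is R_th/(R_th + R_L); requiring this ≤ 0.0270 gives R_L ≥ R_th(1/0.0270 − 1) = 6.961 × 36.04 = 251 kΩ.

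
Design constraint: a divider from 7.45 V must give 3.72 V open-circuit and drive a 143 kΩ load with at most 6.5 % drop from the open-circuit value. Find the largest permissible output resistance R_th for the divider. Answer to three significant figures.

Loading drop = R_th/(R_th + R_L) ≤ 0.0650, so R_th ≤ R_L · ε/(1−ε) = 143 kΩ × 0.0650/0.9350 = 9.94 kΩ.
(Any R1, R2 with R2/(R1+R2) = 0.499 and R1‖R2 ≤ 9.94 kΩ will meet the spec.)

R_th ≤ 9.94 kΩ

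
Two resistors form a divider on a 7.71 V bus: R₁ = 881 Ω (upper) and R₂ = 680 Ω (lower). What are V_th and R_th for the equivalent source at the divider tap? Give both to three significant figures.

V_th = 3.36 V, R_th = 384 Ω

V_th is the open-circuit tap voltage: 7.71 × 680/(881 + 680) = 3.36 V.
With the supply zeroed, R₁ and R₂ appear in parallel from the tap: R_th = R₁‖R₂ = (881 × 680)/1561 = 384 Ω.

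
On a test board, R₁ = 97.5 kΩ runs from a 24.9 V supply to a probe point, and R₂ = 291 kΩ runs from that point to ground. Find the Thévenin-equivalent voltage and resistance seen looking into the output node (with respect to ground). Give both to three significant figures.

V_th = 18.7 V, R_th = 73.0 kΩ

V_th is the open-circuit tap voltage: 24.9 × 291/(97.5 + 291) = 18.7 V.
With the supply zeroed, R₁ and R₂ appear in parallel from the tap: R_th = R₁‖R₂ = (97.5 × 291)/388.5 = 73.0 kΩ.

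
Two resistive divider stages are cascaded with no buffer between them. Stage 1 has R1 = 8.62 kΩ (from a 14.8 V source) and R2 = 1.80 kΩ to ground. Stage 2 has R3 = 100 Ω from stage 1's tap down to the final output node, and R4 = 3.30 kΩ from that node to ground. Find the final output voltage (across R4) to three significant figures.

Stage 2 presents R3+R4 = 3400 Ω as a load on stage 1's tap.
Stage 1's lower leg becomes R2‖(R3+R4) = 1177 Ω, so V_mid = 14.8 × 1177/9797 = 1.778 V.
Stage 2 is itself unloaded: V_out = V_mid × R4/(R3+R4) = 1.778 × 3300/3400 = 1.73 V.

V_out ≈ 1.73 V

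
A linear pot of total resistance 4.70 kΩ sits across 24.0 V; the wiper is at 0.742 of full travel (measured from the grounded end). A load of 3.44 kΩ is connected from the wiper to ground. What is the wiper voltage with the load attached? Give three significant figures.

V ≈ 14.1 V

The wiper splits the pot into (1−α)R = 1.213 kΩ above and αR = 3.487 kΩ below.
Lower section ‖ load = 1.732 kΩ.
V_wiper = 24.0 × 1.732/(1.213 + 1.732) = 14.1 V.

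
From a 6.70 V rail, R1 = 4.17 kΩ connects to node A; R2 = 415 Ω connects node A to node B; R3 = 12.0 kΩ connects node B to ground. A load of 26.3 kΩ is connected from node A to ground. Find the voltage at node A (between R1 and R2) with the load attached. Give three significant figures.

Below node A the series string R2+R3 = 12420 Ω sits in parallel with the 26300 Ω load: 8434 Ω.
V_A = 6.70 × 8434/(4170 + 8434) = 4.48 V.

V ≈ 4.48 V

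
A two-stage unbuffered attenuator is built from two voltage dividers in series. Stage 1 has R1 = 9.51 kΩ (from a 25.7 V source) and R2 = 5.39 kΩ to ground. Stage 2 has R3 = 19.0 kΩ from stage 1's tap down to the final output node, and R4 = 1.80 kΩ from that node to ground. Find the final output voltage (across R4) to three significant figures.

V_out ≈ 0.690 V

Stage 2 presents R3+R4 = 20.80 kΩ as a load on stage 1's tap.
Stage 1's lower leg becomes R2‖(R3+R4) = 4.281 kΩ, so V_mid = 25.7 × 4.281/13.79 = 7.977 V.
Stage 2 is itself unloaded: V_out = V_mid × R4/(R3+R4) = 7.977 × 1.80/20.80 = 0.690 V.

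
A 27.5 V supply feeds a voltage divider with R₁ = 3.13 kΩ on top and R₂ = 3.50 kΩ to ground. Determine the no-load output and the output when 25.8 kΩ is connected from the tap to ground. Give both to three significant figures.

Unloaded: 14.5 V; loaded: 13.6 V

Open-circuit: V = 27.5 × 3.50/(3.13 + 3.50) = 14.5 V.
With the load, R₂ becomes R₂‖R_L = 3.082 kΩ, so V = 27.5 × 3.082/6.212 = 13.6 V.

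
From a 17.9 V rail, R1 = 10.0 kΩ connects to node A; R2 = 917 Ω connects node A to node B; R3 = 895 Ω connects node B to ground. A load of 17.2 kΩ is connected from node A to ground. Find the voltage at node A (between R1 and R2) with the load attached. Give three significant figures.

Below node A the series string R2+R3 = 1812 Ω sits in parallel with the 17200 Ω load: 1639 Ω.
V_A = 17.9 × 1639/(10000 + 1639) = 2.52 V.

V ≈ 2.52 V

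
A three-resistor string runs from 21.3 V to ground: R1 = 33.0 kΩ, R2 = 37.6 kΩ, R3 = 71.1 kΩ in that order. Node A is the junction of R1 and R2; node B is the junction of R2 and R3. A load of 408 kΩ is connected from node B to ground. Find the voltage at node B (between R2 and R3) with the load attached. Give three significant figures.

V ≈ 9.83 V

At node B, R3 is in parallel with the load: R3‖R_L = 60.55 kΩ.
Below node A the resistance is R2 + (R3‖R_L) = 98.15 kΩ, so V_A = 21.3 × 98.15/131.1 = 15.94 V.
Then V_B = V_A × (R3‖R_L)/(R2 + R3‖R_L) = 15.94 × 60.55/98.15 = 9.83 V.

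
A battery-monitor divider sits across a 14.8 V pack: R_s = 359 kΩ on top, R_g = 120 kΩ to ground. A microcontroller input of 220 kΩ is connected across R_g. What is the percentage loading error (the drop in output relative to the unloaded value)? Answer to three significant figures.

Unloaded V = 14.8 × 120/479.0 = 3.708 V.
Loaded: R_g‖R_L = 77.65 kΩ, giving V = 14.8 × 77.65/436.6 = 2.632 V.
Drop = (3.708 − 2.632) / 3.708 = 29.0 %.

29.0 %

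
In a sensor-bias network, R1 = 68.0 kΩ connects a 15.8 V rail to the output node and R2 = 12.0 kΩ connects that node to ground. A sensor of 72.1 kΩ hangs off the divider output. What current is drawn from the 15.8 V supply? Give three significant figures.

I ≈ 0.202 mA

R2‖R_L = 10.29 kΩ, so the source sees R1 + R2‖R_L = 78.29 kΩ.
I = 15.8 V / 78.29 kΩ = 0.202 mA.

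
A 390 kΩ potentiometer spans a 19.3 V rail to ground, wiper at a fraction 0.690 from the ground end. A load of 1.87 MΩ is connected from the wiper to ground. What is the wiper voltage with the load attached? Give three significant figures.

The wiper splits the pot into (1−α)R = 120.9 kΩ above and αR = 269.1 kΩ below.
Lower section ‖ load = 235.2 kΩ.
V_wiper = 19.3 × 235.2/(120.9 + 235.2) = 12.7 V.

V ≈ 12.7 V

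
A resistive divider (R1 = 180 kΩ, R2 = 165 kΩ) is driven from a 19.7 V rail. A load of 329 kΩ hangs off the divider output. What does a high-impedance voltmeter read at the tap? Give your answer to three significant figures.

The load sits in parallel with R2: R2‖R_L = (165 × 329) / (165 + 329) = 109.9 kΩ.
V_out = 19.7 × 109.9 / (180 + 109.9) = 19.7 × 109.9/289.9 = 7.47 V.

V_out ≈ 7.47 V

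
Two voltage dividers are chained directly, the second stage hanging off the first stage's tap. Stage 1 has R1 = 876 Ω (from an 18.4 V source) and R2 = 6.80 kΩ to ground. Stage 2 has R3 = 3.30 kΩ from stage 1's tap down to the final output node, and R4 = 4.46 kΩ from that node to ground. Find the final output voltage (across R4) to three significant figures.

V_out ≈ 8.52 V

Stage 2 presents R3+R4 = 7760 Ω as a load on stage 1's tap.
Stage 1's lower leg becomes R2‖(R3+R4) = 3624 Ω, so V_mid = 18.4 × 3624/4500 = 14.82 V.
Stage 2 is itself unloaded: V_out = V_mid × R4/(R3+R4) = 14.82 × 4460/7760 = 8.52 V.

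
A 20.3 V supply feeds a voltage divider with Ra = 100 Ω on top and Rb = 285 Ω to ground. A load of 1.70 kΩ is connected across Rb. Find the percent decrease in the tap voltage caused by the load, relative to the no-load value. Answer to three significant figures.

4.17 %

The divider's output (Thévenin) resistance is Ra‖Rb = 74.03 Ω.
Fractional drop under load = R_th/(R_th + R_L) = 74.03 / (74.03 + 1700) = 0.04173.
So the output falls by 4.17 %.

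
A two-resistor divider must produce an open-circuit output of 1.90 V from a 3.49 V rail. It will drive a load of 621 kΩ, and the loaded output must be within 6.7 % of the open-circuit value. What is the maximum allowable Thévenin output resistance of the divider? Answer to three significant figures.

R_th ≤ 44.6 kΩ

Loading drop = R_th/(R_th + R_L) ≤ 0.0670, so R_th ≤ R_L · ε/(1−ε) = 621 kΩ × 0.0670/0.9330 = 44.6 kΩ.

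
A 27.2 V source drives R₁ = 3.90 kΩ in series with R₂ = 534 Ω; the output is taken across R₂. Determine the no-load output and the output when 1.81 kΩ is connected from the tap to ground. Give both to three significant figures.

Unloaded: 3.28 V; loaded: 2.60 V

Open-circuit: V = 27.2 × 534/(3900 + 534) = 3.28 V.
With the load, R₂ becomes R₂‖R_L = 412.3 Ω, so V = 27.2 × 412.3/4312 = 2.60 V.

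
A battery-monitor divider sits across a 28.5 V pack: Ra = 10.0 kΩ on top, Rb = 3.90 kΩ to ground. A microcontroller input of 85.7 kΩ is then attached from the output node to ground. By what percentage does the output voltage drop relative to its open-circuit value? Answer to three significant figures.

The divider's output (Thévenin) resistance is Ra‖Rb = 2.806 kΩ.
Fractional drop under load = R_th/(R_th + R_L) = 2.806 / (2.806 + 85.7) = 0.03170.
So the output falls by 3.17 %.

3.17 %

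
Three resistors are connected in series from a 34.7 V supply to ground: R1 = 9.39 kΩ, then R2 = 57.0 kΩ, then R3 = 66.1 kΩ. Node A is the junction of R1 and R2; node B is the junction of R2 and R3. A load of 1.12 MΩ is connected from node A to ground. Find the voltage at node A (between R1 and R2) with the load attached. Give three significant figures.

V ≈ 32.0 V

Below node A the series string R2+R3 = 123.1 kΩ sits in parallel with the 1120 kΩ load: 110.9 kΩ.
V_A = 34.7 × 110.9/(9.39 + 110.9) = 32.0 V.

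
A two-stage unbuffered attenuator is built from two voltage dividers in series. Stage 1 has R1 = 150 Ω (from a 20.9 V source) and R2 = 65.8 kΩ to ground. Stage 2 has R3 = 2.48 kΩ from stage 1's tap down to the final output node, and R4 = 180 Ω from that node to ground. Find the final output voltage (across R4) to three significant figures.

Stage 2 presents R3+R4 = 2660 Ω as a load on stage 1's tap.
Stage 1's lower leg becomes R2‖(R3+R4) = 2557 Ω, so V_mid = 20.9 × 2557/2707 = 19.74 V.
Stage 2 is itself unloaded: V_out = V_mid × R4/(R3+R4) = 19.74 × 180/2660 = 1.34 V.

V_out ≈ 1.34 V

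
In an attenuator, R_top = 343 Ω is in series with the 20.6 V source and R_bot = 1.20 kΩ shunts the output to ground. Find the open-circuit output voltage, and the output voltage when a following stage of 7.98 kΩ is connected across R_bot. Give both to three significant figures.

Unloaded: 16.0 V; loaded: 15.5 V

Open-circuit: V = 20.6 × 1200/(343 + 1200) = 16.0 V.
With the load, R_bot becomes R_bot‖R_L = 1043 Ω, so V = 20.6 × 1043/1386 = 15.5 V.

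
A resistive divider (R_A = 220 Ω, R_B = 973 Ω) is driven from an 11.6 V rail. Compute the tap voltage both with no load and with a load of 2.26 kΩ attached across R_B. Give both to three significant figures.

Unloaded: 9.46 V; loaded: 8.76 V

Open-circuit: V = 11.6 × 973/(220 + 973) = 9.46 V.
With the load, R_B becomes R_B‖R_L = 680.2 Ω, so V = 11.6 × 680.2/900.2 = 8.76 V.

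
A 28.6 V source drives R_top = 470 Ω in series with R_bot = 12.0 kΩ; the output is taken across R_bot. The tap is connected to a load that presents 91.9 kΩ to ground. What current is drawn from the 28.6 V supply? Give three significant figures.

I ≈ 2.58 mA

R_bot‖R_L = 10610 Ω, so the source sees R_top + R_bot‖R_L = 11080 Ω.
I = 28.6 V / 11080 Ω = 2.58 mA.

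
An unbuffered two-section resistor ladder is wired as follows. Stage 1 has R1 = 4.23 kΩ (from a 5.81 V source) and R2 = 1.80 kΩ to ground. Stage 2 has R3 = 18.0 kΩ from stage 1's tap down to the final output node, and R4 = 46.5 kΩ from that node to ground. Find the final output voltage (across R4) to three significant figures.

Stage 2 presents R3+R4 = 64.50 kΩ as a load on stage 1's tap.
Stage 1's lower leg becomes R2‖(R3+R4) = 1.751 kΩ, so V_mid = 5.81 × 1.751/5.981 = 1.701 V.
Stage 2 is itself unloaded: V_out = V_mid × R4/(R3+R4) = 1.701 × 46.5/64.50 = 1.23 V.

V_out ≈ 1.23 V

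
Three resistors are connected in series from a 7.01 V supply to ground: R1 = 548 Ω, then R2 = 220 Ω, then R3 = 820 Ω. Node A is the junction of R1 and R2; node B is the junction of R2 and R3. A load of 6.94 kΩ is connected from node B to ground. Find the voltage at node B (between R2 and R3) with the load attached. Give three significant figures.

V ≈ 3.42 V

At node B, R3 is in parallel with the load: R3‖R_L = 733.4 Ω.
Below node A the resistance is R2 + (R3‖R_L) = 953.4 Ω, so V_A = 7.01 × 953.4/1501 = 4.451 V.
Then V_B = V_A × (R3‖R_L)/(R2 + R3‖R_L) = 4.451 × 733.4/953.4 = 3.42 V.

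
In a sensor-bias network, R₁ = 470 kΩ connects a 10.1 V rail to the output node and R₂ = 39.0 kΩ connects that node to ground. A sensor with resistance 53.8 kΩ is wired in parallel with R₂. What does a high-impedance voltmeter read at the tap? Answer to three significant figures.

The load sits in parallel with R₂: R₂‖R_L = (39.0 × 53.8) / (39.0 + 53.8) = 22.61 kΩ.
V_out = 10.1 × 22.61 / (470 + 22.61) = 10.1 × 22.61/492.6 = 0.464 V.
(Unloaded it would have been 0.774 V.)

V_out ≈ 0.464 V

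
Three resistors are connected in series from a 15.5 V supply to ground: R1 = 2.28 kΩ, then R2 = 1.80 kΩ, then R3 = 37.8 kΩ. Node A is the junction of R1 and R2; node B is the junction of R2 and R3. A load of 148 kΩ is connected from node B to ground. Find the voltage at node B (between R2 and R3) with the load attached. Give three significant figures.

At node B, R3 is in parallel with the load: R3‖R_L = 30.11 kΩ.
Below node A the resistance is R2 + (R3‖R_L) = 31.91 kΩ, so V_A = 15.5 × 31.91/34.19 = 14.47 V.
Then V_B = V_A × (R3‖R_L)/(R2 + R3‖R_L) = 14.47 × 30.11/31.91 = 13.7 V.

V ≈ 13.7 V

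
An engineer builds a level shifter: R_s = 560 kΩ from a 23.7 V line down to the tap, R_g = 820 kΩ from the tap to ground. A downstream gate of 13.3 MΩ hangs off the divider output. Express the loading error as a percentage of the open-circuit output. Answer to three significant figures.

2.44 %

The divider's output (Thévenin) resistance is R_s‖R_g = 332.8 kΩ.
Fractional drop under load = R_th/(R_th + R_L) = 332.8 / (332.8 + 13300) = 0.02441.
So the output falls by 2.44 %.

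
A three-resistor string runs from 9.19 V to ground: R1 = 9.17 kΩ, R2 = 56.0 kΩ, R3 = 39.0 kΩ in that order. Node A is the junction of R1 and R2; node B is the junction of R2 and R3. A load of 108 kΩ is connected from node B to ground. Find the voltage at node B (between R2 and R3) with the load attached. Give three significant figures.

At node B, R3 is in parallel with the load: R3‖R_L = 28.65 kΩ.
Below node A the resistance is R2 + (R3‖R_L) = 84.65 kΩ, so V_A = 9.19 × 84.65/93.82 = 8.292 V.
Then V_B = V_A × (R3‖R_L)/(R2 + R3‖R_L) = 8.292 × 28.65/84.65 = 2.81 V.

V ≈ 2.81 V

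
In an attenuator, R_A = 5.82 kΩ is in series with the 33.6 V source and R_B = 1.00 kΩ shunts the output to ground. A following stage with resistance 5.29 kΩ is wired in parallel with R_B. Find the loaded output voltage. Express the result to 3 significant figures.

V_out ≈ 4.24 V

The load sits in parallel with R_B: R_B‖R_L = (1.00 × 5.29) / (1.00 + 5.29) = 0.8410 kΩ.
V_out = 33.6 × 0.8410 / (5.82 + 0.8410) = 33.6 × 0.8410/6.661 = 4.24 V.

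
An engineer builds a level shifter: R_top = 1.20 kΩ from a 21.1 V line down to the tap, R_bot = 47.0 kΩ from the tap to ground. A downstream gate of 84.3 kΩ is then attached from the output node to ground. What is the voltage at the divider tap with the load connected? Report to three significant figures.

V_out ≈ 20.3 V

The load sits in parallel with R_bot: R_bot‖R_L = (47.0 × 84.3) / (47.0 + 84.3) = 30.18 kΩ.
V_out = 21.1 × 30.18 / (1.20 + 30.18) = 21.1 × 30.18/31.38 = 20.3 V.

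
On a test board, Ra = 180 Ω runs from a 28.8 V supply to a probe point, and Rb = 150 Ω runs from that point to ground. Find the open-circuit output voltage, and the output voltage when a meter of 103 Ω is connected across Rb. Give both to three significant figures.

Open-circuit: V = 28.8 × 150/(180 + 150) = 13.1 V.
With the load, Rb becomes Rb‖R_L = 61.07 Ω, so V = 28.8 × 61.07/241.1 = 7.30 V.

Unloaded: 13.1 V; loaded: 7.30 V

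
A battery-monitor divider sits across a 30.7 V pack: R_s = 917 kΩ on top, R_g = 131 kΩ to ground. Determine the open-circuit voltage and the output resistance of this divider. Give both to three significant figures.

V_th is the open-circuit tap voltage: 30.7 × 131/(917 + 131) = 3.84 V.
With the supply zeroed, R_s and R_g appear in parallel from the tap: R_th = R_s‖R_g = (917 × 131)/1048 = 115 kΩ.

V_th = 3.84 V, R_th = 115 kΩ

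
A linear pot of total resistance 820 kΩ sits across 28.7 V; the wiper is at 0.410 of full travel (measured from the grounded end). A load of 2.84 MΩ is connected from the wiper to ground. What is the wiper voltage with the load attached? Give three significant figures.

The wiper splits the pot into (1−α)R = 483.8 kΩ above and αR = 336.2 kΩ below.
Lower section ‖ load = 300.6 kΩ.
V_wiper = 28.7 × 300.6/(483.8 + 300.6) = 11.0 V.

V ≈ 11.0 V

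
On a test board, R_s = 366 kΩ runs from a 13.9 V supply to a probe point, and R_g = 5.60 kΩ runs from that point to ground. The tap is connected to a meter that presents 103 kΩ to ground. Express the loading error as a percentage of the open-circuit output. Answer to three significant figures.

5.08 %

The divider's output (Thévenin) resistance is R_s‖R_g = 5.516 kΩ.
Fractional drop under load = R_th/(R_th + R_L) = 5.516 / (5.516 + 103) = 0.05083.
So the output falls by 5.08 %.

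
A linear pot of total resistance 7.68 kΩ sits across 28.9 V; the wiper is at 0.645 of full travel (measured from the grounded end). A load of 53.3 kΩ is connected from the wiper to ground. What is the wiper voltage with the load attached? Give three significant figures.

V ≈ 18.0 V

The wiper splits the pot into (1−α)R = 2.726 kΩ above and αR = 4.954 kΩ below.
Lower section ‖ load = 4.532 kΩ.
V_wiper = 28.9 × 4.532/(2.726 + 4.532) = 18.0 V.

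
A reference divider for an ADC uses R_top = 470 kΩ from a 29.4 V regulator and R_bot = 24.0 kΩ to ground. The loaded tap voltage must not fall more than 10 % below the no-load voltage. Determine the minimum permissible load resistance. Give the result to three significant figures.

R_L(min) ≈ 206 kΩ

Output resistance R_th = R_top‖R_bot = (470 × 24.0)/494.0 = 22.83 kΩ.
The fractional drop is R_th/(R_th + R_L); requiring this ≤ 0.100 gives R_L ≥ R_th(1/0.100 − 1) = 22.83 × 9.000 = 206 kΩ.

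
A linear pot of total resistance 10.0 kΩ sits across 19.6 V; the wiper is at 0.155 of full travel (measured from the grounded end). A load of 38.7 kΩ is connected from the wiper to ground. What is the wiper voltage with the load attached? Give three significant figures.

The wiper splits the pot into (1−α)R = 8.450 kΩ above and αR = 1.550 kΩ below.
Lower section ‖ load = 1.490 kΩ.
V_wiper = 19.6 × 1.490/(8.450 + 1.490) = 2.94 V.

V ≈ 2.94 V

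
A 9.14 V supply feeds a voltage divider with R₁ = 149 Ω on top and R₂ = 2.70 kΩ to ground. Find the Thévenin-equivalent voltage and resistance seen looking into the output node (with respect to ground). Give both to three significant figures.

V_th is the open-circuit tap voltage: 9.14 × 2700/(149 + 2700) = 8.66 V.
With the supply zeroed, R₁ and R₂ appear in parallel from the tap: R_th = R₁‖R₂ = (149 × 2700)/2849 = 141 Ω.

V_th = 8.66 V, R_th = 141 Ω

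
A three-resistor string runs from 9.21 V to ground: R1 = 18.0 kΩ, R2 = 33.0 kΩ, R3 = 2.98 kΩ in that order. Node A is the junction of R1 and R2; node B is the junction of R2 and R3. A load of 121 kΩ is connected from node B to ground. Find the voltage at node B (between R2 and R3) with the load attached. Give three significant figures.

At node B, R3 is in parallel with the load: R3‖R_L = 2.908 kΩ.
Below node A the resistance is R2 + (R3‖R_L) = 35.91 kΩ, so V_A = 9.21 × 35.91/53.91 = 6.135 V.
Then V_B = V_A × (R3‖R_L)/(R2 + R3‖R_L) = 6.135 × 2.908/35.91 = 0.497 V.

V ≈ 0.497 V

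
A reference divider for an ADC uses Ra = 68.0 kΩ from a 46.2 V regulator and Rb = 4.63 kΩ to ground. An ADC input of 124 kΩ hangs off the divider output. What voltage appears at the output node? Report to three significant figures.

V_out ≈ 2.85 V

The load sits in parallel with Rb: Rb‖R_L = (4.63 × 124) / (4.63 + 124) = 4.463 kΩ.
V_out = 46.2 × 4.463 / (68.0 + 4.463) = 46.2 × 4.463/72.46 = 2.85 V.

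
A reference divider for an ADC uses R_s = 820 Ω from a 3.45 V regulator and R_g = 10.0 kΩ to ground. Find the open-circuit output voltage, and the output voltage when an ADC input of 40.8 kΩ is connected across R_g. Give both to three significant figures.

Open-circuit: V = 3.45 × 10000/(820 + 10000) = 3.19 V.
With the load, R_g becomes R_g‖R_L = 8031 Ω, so V = 3.45 × 8031/8851 = 3.13 V.

Unloaded: 3.19 V; loaded: 3.13 V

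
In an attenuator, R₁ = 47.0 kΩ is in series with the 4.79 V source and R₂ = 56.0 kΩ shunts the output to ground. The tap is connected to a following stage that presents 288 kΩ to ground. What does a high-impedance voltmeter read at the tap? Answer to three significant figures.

V_out ≈ 2.39 V

The load sits in parallel with R₂: R₂‖R_L = (56.0 × 288) / (56.0 + 288) = 46.88 kΩ.
V_out = 4.79 × 46.88 / (47.0 + 46.88) = 4.79 × 46.88/93.88 = 2.39 V.
(Unloaded it would have been 2.60 V.)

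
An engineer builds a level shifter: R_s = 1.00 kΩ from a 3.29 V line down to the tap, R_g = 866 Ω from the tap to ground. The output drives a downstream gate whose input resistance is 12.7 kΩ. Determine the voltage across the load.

V_out ≈ 1.47 V

The load sits in parallel with R_g: R_g‖R_L = (866 × 12700) / (866 + 12700) = 810.7 Ω.
V_out = 3.29 × 810.7 / (1000 + 810.7) = 3.29 × 810.7/1811 = 1.47 V.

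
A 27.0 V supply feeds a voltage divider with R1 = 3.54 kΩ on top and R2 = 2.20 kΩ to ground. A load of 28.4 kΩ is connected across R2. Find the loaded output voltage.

V_out ≈ 9.88 V

The load sits in parallel with R2: R2‖R_L = (2.20 × 28.4) / (2.20 + 28.4) = 2.042 kΩ.
V_out = 27.0 × 2.042 / (3.54 + 2.042) = 27.0 × 2.042/5.582 = 9.88 V.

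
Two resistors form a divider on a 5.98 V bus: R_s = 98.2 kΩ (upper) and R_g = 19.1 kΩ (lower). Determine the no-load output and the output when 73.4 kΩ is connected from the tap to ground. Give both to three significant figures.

Unloaded: 0.974 V; loaded: 0.800 V

Open-circuit: V = 5.98 × 19.1/(98.2 + 19.1) = 0.974 V.
With the load, R_g becomes R_g‖R_L = 15.16 kΩ, so V = 5.98 × 15.16/113.4 = 0.800 V.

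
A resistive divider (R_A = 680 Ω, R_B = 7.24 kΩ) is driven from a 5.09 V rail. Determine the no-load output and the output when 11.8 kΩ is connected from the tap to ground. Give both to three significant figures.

Unloaded: 4.65 V; loaded: 4.42 V

Open-circuit: V = 5.09 × 7240/(680 + 7240) = 4.65 V.
With the load, R_B becomes R_B‖R_L = 4487 Ω, so V = 5.09 × 4487/5167 = 4.42 V.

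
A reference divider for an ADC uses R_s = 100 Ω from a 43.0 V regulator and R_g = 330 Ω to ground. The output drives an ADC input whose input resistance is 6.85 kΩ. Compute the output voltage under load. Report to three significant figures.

V_out ≈ 32.6 V

The load sits in parallel with R_g: R_g‖R_L = (330 × 6850) / (330 + 6850) = 314.8 Ω.
V_out = 43.0 × 314.8 / (100 + 314.8) = 43.0 × 314.8/414.8 = 32.6 V.
(Unloaded it would have been 33.0 V.)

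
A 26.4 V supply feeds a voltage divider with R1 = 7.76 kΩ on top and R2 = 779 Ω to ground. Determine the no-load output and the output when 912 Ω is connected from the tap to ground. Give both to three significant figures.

Open-circuit: V = 26.4 × 779/(7760 + 779) = 2.41 V.
With the load, R2 becomes R2‖R_L = 420.1 Ω, so V = 26.4 × 420.1/8180 = 1.36 V.

Unloaded: 2.41 V; loaded: 1.36 V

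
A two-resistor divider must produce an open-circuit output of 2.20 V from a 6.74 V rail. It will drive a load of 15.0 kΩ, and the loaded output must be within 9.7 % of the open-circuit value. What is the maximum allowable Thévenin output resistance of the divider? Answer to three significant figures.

Loading drop = R_th/(R_th + R_L) ≤ 0.0970, so R_th ≤ R_L · ε/(1−ε) = 15.0 kΩ × 0.0970/0.9030 = 1.61 kΩ.
(Any R1, R2 with R2/(R1+R2) = 0.326 and R1‖R2 ≤ 1.61 kΩ will meet the spec.)

R_th ≤ 1.61 kΩ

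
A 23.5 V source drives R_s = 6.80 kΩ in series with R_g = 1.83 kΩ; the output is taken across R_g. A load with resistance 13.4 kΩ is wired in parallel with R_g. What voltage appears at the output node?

V_out ≈ 4.50 V

The load sits in parallel with R_g: R_g‖R_L = (1.83 × 13.4) / (1.83 + 13.4) = 1.610 kΩ.
V_out = 23.5 × 1.610 / (6.80 + 1.610) = 23.5 × 1.610/8.410 = 4.50 V.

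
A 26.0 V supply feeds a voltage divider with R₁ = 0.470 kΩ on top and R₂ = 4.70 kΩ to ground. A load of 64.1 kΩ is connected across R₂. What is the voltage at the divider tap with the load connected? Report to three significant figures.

V_out ≈ 23.5 V

The load sits in parallel with R₂: R₂‖R_L = (4700 × 64100) / (4700 + 64100) = 4379 Ω.
V_out = 26.0 × 4379 / (470 + 4379) = 26.0 × 4379/4849 = 23.5 V.
(Unloaded it would have been 23.6 V.)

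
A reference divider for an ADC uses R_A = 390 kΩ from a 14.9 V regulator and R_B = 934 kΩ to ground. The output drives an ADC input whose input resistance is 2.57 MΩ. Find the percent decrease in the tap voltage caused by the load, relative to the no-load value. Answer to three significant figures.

Unloaded V = 14.9 × 934/1324 = 10.511 V.
Loaded: R_B‖R_L = 685.0 kΩ, giving V = 14.9 × 685.0/1075 = 9.4946 V.
Drop = (10.511 − 9.4946) / 10.511 = 9.67 %.

9.67 %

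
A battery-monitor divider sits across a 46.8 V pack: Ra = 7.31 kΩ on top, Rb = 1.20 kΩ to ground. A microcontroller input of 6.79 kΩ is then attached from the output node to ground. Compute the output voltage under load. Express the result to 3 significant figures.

V_out ≈ 5.73 V

The load sits in parallel with Rb: Rb‖R_L = (1.20 × 6.79) / (1.20 + 6.79) = 1.020 kΩ.
V_out = 46.8 × 1.020 / (7.31 + 1.020) = 46.8 × 1.020/8.330 = 5.73 V.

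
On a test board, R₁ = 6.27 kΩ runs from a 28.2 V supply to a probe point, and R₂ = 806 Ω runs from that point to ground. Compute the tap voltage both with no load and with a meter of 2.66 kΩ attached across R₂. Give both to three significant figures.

Unloaded: 3.21 V; loaded: 2.53 V

Open-circuit: V = 28.2 × 806/(6270 + 806) = 3.21 V.
With the load, R₂ becomes R₂‖R_L = 618.6 Ω, so V = 28.2 × 618.6/6889 = 2.53 V.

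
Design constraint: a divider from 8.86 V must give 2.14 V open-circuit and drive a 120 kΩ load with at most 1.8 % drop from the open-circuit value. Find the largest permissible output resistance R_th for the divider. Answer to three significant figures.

R_th ≤ 2.20 kΩ

Loading drop = R_th/(R_th + R_L) ≤ 0.0180, so R_th ≤ R_L · ε/(1−ε) = 120 kΩ × 0.0180/0.9820 = 2.20 kΩ.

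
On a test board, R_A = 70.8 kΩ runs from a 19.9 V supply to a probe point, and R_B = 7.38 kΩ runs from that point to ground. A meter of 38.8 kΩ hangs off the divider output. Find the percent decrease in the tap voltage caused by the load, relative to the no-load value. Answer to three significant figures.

Unloaded V = 19.9 × 7.38/78.18 = 1.8785 V.
Loaded: R_B‖R_L = 6.201 kΩ, giving V = 19.9 × 6.201/77.00 = 1.6025 V.
Drop = (1.8785 − 1.6025) / 1.8785 = 14.7 %.

14.7 %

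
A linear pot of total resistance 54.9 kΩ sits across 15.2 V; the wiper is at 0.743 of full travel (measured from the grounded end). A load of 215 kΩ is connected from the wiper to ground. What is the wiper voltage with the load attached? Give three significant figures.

V ≈ 10.8 V

The wiper splits the pot into (1−α)R = 14.11 kΩ above and αR = 40.79 kΩ below.
Lower section ‖ load = 34.29 kΩ.
V_wiper = 15.2 × 34.29/(14.11 + 34.29) = 10.8 V.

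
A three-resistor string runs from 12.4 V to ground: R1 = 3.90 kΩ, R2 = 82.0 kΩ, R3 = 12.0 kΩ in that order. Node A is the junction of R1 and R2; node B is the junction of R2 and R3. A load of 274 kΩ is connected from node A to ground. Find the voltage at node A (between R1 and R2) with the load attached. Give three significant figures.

Below node A the series string R2+R3 = 94.00 kΩ sits in parallel with the 274 kΩ load: 69.99 kΩ.
V_A = 12.4 × 69.99/(3.90 + 69.99) = 11.7 V.

V ≈ 11.7 V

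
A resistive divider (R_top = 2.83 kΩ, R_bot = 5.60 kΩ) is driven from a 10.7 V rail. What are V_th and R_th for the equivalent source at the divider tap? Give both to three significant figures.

V_th = 7.11 V, R_th = 1.88 kΩ

V_th is the open-circuit tap voltage: 10.7 × 5.60/(2.83 + 5.60) = 7.11 V.
With the supply zeroed, R_top and R_bot appear in parallel from the tap: R_th = R_top‖R_bot = (2.83 × 5.60)/8.430 = 1.88 kΩ.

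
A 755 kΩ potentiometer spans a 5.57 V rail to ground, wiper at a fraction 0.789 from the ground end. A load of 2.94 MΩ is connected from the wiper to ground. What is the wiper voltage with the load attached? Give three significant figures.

V ≈ 4.21 V

The wiper splits the pot into (1−α)R = 159.3 kΩ above and αR = 595.7 kΩ below.
Lower section ‖ load = 495.3 kΩ.
V_wiper = 5.57 × 495.3/(159.3 + 495.3) = 4.21 V.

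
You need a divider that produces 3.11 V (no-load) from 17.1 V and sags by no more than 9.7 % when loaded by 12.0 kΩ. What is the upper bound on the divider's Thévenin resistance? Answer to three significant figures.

R_th ≤ 1.29 kΩ

Loading drop = R_th/(R_th + R_L) ≤ 0.0970, so R_th ≤ R_L · ε/(1−ε) = 12.0 kΩ × 0.0970/0.9030 = 1.29 kΩ.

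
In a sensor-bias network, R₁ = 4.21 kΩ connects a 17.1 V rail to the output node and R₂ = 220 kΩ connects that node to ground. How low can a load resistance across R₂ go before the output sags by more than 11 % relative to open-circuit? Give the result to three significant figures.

Output resistance R_th = R₁‖R₂ = (4.21 × 220)/224.2 = 4.131 kΩ.
The fractional drop is R_th/(R_th + R_L); requiring this ≤ 0.110 gives R_L ≥ R_th(1/0.110 − 1) = 4.131 × 8.091 = 33.4 kΩ.

R_L(min) ≈ 33.4 kΩ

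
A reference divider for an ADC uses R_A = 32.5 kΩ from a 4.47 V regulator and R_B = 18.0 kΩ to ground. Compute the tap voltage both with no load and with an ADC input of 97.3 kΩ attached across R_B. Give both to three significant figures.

Unloaded: 1.59 V; loaded: 1.42 V

Open-circuit: V = 4.47 × 18.0/(32.5 + 18.0) = 1.59 V.
With the load, R_B becomes R_B‖R_L = 15.19 kΩ, so V = 4.47 × 15.19/47.69 = 1.42 V.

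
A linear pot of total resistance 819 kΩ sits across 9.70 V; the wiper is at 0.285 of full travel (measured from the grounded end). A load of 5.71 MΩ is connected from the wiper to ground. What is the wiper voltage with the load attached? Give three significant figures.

The wiper splits the pot into (1−α)R = 585.6 kΩ above and αR = 233.4 kΩ below.
Lower section ‖ load = 224.2 kΩ.
V_wiper = 9.70 × 224.2/(585.6 + 224.2) = 2.69 V.

V ≈ 2.69 V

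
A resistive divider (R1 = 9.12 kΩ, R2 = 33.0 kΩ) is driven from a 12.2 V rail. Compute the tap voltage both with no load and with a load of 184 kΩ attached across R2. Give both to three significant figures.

Unloaded: 9.56 V; loaded: 9.20 V

Open-circuit: V = 12.2 × 33.0/(9.12 + 33.0) = 9.56 V.
With the load, R2 becomes R2‖R_L = 27.98 kΩ, so V = 12.2 × 27.98/37.10 = 9.20 V.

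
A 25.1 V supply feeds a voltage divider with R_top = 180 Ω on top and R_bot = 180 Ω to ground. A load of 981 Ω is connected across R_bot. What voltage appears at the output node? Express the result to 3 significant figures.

The load sits in parallel with R_bot: R_bot‖R_L = (180 × 981) / (180 + 981) = 152.1 Ω.
V_out = 25.1 × 152.1 / (180 + 152.1) = 25.1 × 152.1/332.1 = 11.5 V.

V_out ≈ 11.5 V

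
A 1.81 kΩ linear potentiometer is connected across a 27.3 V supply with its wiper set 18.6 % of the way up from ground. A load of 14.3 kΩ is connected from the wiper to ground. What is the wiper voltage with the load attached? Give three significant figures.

The wiper splits the pot into (1−α)R = 1473 Ω above and αR = 336.7 Ω below.
Lower section ‖ load = 328.9 Ω.
V_wiper = 27.3 × 328.9/(1473 + 328.9) = 4.98 V.

V ≈ 4.98 V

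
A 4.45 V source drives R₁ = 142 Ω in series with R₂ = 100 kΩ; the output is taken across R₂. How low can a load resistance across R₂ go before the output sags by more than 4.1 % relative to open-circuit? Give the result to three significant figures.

R_L(min) ≈ 3.32 kΩ

Output resistance R_th = R₁‖R₂ = (142 × 100000)/100100 = 141.8 Ω.
The fractional drop is R_th/(R_th + R_L); requiring this ≤ 0.0410 gives R_L ≥ R_th(1/0.0410 − 1) = 141.8 × 23.39 = 3.32 kΩ.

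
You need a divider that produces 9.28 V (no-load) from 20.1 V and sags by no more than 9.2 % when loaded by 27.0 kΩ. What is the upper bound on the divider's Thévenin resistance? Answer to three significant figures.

Loading drop = R_th/(R_th + R_L) ≤ 0.0920, so R_th ≤ R_L · ε/(1−ε) = 27.0 kΩ × 0.0920/0.9080 = 2.74 kΩ.
(Any R1, R2 with R2/(R1+R2) = 0.462 and R1‖R2 ≤ 2.74 kΩ will meet the spec.)

R_th ≤ 2.74 kΩ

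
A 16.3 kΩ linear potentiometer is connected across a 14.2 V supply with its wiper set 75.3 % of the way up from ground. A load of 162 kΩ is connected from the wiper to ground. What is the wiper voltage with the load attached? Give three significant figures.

The wiper splits the pot into (1−α)R = 4.026 kΩ above and αR = 12.27 kΩ below.
Lower section ‖ load = 11.41 kΩ.
V_wiper = 14.2 × 11.41/(4.026 + 11.41) = 10.5 V.

V ≈ 10.5 V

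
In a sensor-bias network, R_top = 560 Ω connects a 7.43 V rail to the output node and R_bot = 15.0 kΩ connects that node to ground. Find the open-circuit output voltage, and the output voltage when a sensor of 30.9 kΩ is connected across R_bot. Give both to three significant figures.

Unloaded: 7.16 V; loaded: 7.04 V

Open-circuit: V = 7.43 × 15000/(560 + 15000) = 7.16 V.
With the load, R_bot becomes R_bot‖R_L = 10100 Ω, so V = 7.43 × 10100/10660 = 7.04 V.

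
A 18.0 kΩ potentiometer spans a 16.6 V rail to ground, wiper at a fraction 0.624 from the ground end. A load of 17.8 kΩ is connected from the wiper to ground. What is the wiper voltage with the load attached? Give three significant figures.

The wiper splits the pot into (1−α)R = 6.768 kΩ above and αR = 11.23 kΩ below.
Lower section ‖ load = 6.887 kΩ.
V_wiper = 16.6 × 6.887/(6.768 + 6.887) = 8.37 V.

V ≈ 8.37 V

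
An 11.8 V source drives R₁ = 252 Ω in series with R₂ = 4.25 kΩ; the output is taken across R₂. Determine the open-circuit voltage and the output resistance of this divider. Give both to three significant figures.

V_th = 11.1 V, R_th = 238 Ω

V_th is the open-circuit tap voltage: 11.8 × 4250/(252 + 4250) = 11.1 V.
With the supply zeroed, R₁ and R₂ appear in parallel from the tap: R_th = R₁‖R₂ = (252 × 4250)/4502 = 238 Ω.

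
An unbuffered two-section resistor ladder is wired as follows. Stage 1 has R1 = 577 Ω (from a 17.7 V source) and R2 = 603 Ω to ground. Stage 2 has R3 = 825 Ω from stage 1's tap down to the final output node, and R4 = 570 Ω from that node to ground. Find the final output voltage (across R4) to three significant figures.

V_out ≈ 3.05 V

Stage 2 presents R3+R4 = 1395 Ω as a load on stage 1's tap.
Stage 1's lower leg becomes R2‖(R3+R4) = 421.0 Ω, so V_mid = 17.7 × 421.0/998.0 = 7.467 V.
Stage 2 is itself unloaded: V_out = V_mid × R4/(R3+R4) = 7.467 × 570/1395 = 3.05 V.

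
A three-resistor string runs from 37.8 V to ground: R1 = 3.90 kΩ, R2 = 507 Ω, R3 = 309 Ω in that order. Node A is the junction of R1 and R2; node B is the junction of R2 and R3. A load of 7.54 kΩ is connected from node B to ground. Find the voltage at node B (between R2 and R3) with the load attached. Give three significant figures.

At node B, R3 is in parallel with the load: R3‖R_L = 296.8 Ω.
Below node A the resistance is R2 + (R3‖R_L) = 803.8 Ω, so V_A = 37.8 × 803.8/4704 = 6.460 V.
Then V_B = V_A × (R3‖R_L)/(R2 + R3‖R_L) = 6.460 × 296.8/803.8 = 2.39 V.

V ≈ 2.39 V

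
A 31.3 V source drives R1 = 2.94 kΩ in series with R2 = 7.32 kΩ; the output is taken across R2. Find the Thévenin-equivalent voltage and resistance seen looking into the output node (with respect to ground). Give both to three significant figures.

V_th is the open-circuit tap voltage: 31.3 × 7.32/(2.94 + 7.32) = 22.3 V.
With the supply zeroed, R1 and R2 appear in parallel from the tap: R_th = R1‖R2 = (2.94 × 7.32)/10.26 = 2.10 kΩ.

V_th = 22.3 V, R_th = 2.10 kΩ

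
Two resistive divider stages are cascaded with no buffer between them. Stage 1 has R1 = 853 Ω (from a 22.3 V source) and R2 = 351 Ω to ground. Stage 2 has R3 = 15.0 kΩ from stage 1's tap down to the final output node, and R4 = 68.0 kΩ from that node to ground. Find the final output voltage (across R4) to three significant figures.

Stage 2 presents R3+R4 = 83000 Ω as a load on stage 1's tap.
Stage 1's lower leg becomes R2‖(R3+R4) = 349.5 Ω, so V_mid = 22.3 × 349.5/1203 = 6.482 V.
Stage 2 is itself unloaded: V_out = V_mid × R4/(R3+R4) = 6.482 × 68000/83000 = 5.31 V.

V_out ≈ 5.31 V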